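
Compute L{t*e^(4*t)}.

(s - 4)^(-2)

L{e^(4t)} = 1/(s - 4).
Then apply L{t·g(t)} = -d/ds[G(s)] with G(s) = 1/(s - 4):
differentiating 1 time and applying the sign gives (s - 4)^(-2).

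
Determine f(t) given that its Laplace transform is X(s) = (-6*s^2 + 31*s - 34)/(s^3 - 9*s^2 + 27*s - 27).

Factor the denominator: s^3 - 9*s^2 + 27*s - 27 = (s - 3)^3.
Partial fraction decomposition gives [-6/(s - 3)] + [-5/(s - 3)^2] + [5/(s - 3)^3].
Invert each term: -6/(s - 3) ↔ -6e^(3t); -5/(s - 3)^2 ↔ -5t·e^(3t); 5/(s - 3)^3 ↔ (5/2)t^2·e^(3t).

f(t) = 5*t^2*exp(3*t)/2 - 5*t*exp(3*t) - 6*exp(3*t)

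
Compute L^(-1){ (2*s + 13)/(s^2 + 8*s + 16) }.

Factor the denominator: s^2 + 8*s + 16 = (s + 4)^2.
Partial fraction decomposition gives [2/(s + 4)] + [5/(s + 4)^2].
Invert each term: 2/(s + 4) ↔ 2e^(-4t); 5/(s + 4)^2 ↔ 5t·e^(-4t).

5*t*exp(-4*t) + 2*exp(-4*t)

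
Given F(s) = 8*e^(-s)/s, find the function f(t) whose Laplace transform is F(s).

f(t) = Heaviside(t - 1)*(8)

The factor e^(-s) signals a time shift by c = 1 (second shifting theorem).
L{8} = 8/s, so L^-1{8/s} = 8.
Hence the inverse is u(t - 1) times that function evaluated at t - 1.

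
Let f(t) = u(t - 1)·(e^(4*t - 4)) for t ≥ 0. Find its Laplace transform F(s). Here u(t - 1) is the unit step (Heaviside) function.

F(s) = exp(-s)/(s - 4)

By the second shifting theorem, L{u(t - c)·g(t - c)} = e^(-cs)·G(s) with c = 1 and G(s) = L{g(t)}.
L{e^(4t)} = 1/(s - 4).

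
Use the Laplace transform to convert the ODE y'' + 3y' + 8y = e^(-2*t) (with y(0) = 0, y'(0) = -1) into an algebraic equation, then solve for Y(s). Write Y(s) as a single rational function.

Y(s) = (-s - 1)/(s^3 + 5*s^2 + 14*s + 16)

Take the Laplace transform of both sides.
Using L{y''} = s^2 Y - s·y(0) - y'(0) and L{y'} = sY - y(0), with y(0) = 0, y'(0) = -1, the left side becomes (s^2 + 3*s + 8)Y - (-1).
The right side is L{e^(-2*t)} = 1/(s + 2).
So (s^2 + 3*s + 8)Y = 1/(s + 2) + (-1).
Solve for Y(s) and write it as one ratio of polynomials.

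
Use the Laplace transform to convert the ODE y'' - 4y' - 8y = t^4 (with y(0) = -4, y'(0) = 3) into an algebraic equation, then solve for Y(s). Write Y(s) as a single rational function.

Transform both sides with L{·}.
With L{y''} = s^2 Y - s·y(0) - y'(0) and L{y'} = sY - y(0), with y(0) = -4, y'(0) = 3: the LHS transforms to (s^2 - 4*s - 8)Y - (-4*s + 19).
The right side is L{t^4} = 24/s^5.
So (s^2 - 4*s - 8)Y = 24/s^5 + (-4*s + 19).
Isolate Y and clear denominators.

Y(s) = (-4*s^6 + 19*s^5 + 24)/(s^7 - 4*s^6 - 8*s^5)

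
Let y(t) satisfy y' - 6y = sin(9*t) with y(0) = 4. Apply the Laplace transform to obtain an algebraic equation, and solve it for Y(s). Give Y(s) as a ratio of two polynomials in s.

Apply the Laplace transform to the equation.
Using L{y'} = sY - y(0) = sY - 4, the left side becomes (s - 6)Y - (4).
The right side is L{sin(9*t)} = 9/(s^2 + 81).
So (s - 6)Y = 9/(s^2 + 81) + (4).
Solve for Y(s) and write it as one ratio of polynomials.

Y(s) = (4*s^2 + 333)/(s^3 - 6*s^2 + 81*s - 486)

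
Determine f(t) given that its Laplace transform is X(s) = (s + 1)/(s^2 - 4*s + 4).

f(t) = 3*t*exp(2*t) + exp(2*t)

Factor the denominator: s^2 - 4*s + 4 = (s - 2)^2.
Partial fraction decomposition gives [1/(s - 2)] + [3/(s - 2)^2].
Invert each term: 1/(s - 2) ↔ e^(2t); 3/(s - 2)^2 ↔ 3t·e^(2t).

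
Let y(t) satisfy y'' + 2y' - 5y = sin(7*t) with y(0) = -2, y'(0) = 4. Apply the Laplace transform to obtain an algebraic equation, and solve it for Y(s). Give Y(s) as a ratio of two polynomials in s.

Transform both sides with L{·}.
Using L{y''} = s^2 Y - s·y(0) - y'(0) and L{y'} = sY - y(0), with y(0) = -2, y'(0) = 4, the left side becomes (s^2 + 2*s - 5)Y - (-2*s).
The right side is L{sin(7*t)} = 7/(s^2 + 49).
So (s^2 + 2*s - 5)Y = 7/(s^2 + 49) + (-2*s).
Solve for Y(s) and write it as one ratio of polynomials.

Y(s) = (-2*s^3 - 98*s + 7)/(s^4 + 2*s^3 + 44*s^2 + 98*s - 245)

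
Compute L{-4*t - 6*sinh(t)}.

-6/(s^2 - 1) - 4/s^2

The transform is linear, so treat each term independently.
(-6)·[L{sinh(t)} = 1/(s^2 - 1)]; (-4)·[L{t} = 1!/s^2 = 1/s^2].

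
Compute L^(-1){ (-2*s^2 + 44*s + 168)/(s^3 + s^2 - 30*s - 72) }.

Factor the denominator: s^3 + s^2 - 30*s - 72 = (s - 6)*(s + 3)*(s + 4).
Partial fraction decomposition gives [-4/(s + 4)] + [4/(s - 6)] + [-2/(s + 3)].
Invert each term: -4/(s + 4) ↔ -4e^(-4t); 4/(s - 6) ↔ 4e^(6t); -2/(s + 3) ↔ -2e^(-3t).

4*exp(6*t) - 2*exp(-3*t) - 4*exp(-4*t)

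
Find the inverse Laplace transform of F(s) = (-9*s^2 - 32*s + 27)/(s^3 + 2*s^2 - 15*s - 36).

-6*t*exp(-3*t) - 5*exp(4*t) - 4*exp(-3*t)

Factor the denominator: s^3 + 2*s^2 - 15*s - 36 = (s - 4)*(s + 3)^2.
Partial fraction decomposition gives [-4/(s + 3)] + [-6/(s + 3)^2] + [-5/(s - 4)].
Invert each term: -4/(s + 3) ↔ -4e^(-3t); -6/(s + 3)^2 ↔ -6t·e^(-3t); -5/(s - 4) ↔ -5e^(4t).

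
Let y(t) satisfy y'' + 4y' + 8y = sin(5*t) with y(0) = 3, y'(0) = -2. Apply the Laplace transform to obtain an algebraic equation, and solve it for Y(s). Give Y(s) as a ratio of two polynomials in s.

Laplace-transform each side.
With L{y''} = s^2 Y - s·y(0) - y'(0) and L{y'} = sY - y(0), with y(0) = 3, y'(0) = -2: the LHS transforms to (s^2 + 4*s + 8)Y - (3*s + 10).
The right side is L{sin(5*t)} = 5/(s^2 + 25).
So (s^2 + 4*s + 8)Y = 5/(s^2 + 25) + (3*s + 10).
Isolate Y and clear denominators.

Y(s) = (3*s^3 + 10*s^2 + 75*s + 255)/(s^4 + 4*s^3 + 33*s^2 + 100*s + 200)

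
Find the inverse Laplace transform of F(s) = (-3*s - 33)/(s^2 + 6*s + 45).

Complete the square in the denominator: s^2 + 6*s + 45 = (s + 3)^2 + 6^2.
Split the numerator to match: -3*s - 33 = -3·(s + 3) - 4·6.
Invert each term: -3·(s + 3)/((s + 3)^2 + 36) ↔ -3e^(-3t)cos(6t); -4·6/((s + 3)^2 + 36) ↔ -4e^(-3t)sin(6t).

-4*exp(-3*t)*sin(6*t) - 3*exp(-3*t)*cos(6*t)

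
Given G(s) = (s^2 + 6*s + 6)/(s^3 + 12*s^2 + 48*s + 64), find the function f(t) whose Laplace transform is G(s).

f(t) = -t^2*exp(-4*t) - 2*t*exp(-4*t) + exp(-4*t)

Factor the denominator: s^3 + 12*s^2 + 48*s + 64 = (s + 4)^3.
Partial fraction decomposition gives [1/(s + 4)] + [-2/(s + 4)^2] + [-2/(s + 4)^3].
Invert each term: 1/(s + 4) ↔ e^(-4t); -2/(s + 4)^2 ↔ -2t·e^(-4t); -2/(s + 4)^3 ↔ (-1)t^2·e^(-4t).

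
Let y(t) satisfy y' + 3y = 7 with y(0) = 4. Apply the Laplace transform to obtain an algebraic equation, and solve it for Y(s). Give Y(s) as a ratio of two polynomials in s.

Y(s) = (4*s + 7)/(s^2 + 3*s)

Apply the Laplace transform to the equation.
The derivative rules (L{y'} = sY - y(0) = sY - 4) turn the left side into (s + 3)Y - (4).
The right side is L{7} = 7/s.
So (s + 3)Y = 7/s + (4).
Divide through and combine into a single rational function.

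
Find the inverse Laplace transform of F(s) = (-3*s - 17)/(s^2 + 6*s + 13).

-4*exp(-3*t)*sin(2*t) - 3*exp(-3*t)*cos(2*t)

Complete the square in the denominator: s^2 + 6*s + 13 = (s + 3)^2 + 2^2.
Split the numerator to match: -3*s - 17 = -3·(s + 3) - 4·2.
Invert each term: -3·(s + 3)/((s + 3)^2 + 4) ↔ -3e^(-3t)cos(2t); -4·2/((s + 3)^2 + 4) ↔ -4e^(-3t)sin(2t).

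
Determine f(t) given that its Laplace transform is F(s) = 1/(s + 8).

f(t) = exp(-8*t)

Since L{e^(-8t)} = 1/(s + 8), the inverse is e^(-8*t).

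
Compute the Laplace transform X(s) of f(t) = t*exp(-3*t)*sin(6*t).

X(s) = 12*(s + 3)/(s^2 + 6*s + 45)^2

L{sin(6t)} = 6/(s^2 + 36).
Multiplying by e^(-3t) shifts s → s + 3, so L{exp(-3*t)*sin(6*t)} = 6/((s + 3)^2 + 36).
Then apply L{t·g(t)} = -d/ds[G(s)] with G(s) = 6/((s + 3)^2 + 36):
differentiating 1 time and applying the sign gives 12*(s + 3)/(s^2 + 6*s + 45)^2.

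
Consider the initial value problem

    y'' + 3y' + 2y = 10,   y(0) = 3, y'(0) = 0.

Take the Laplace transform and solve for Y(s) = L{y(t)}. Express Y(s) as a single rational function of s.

Laplace-transform each side.
Using L{y''} = s^2 Y - s·y(0) - y'(0) and L{y'} = sY - y(0), with y(0) = 3, y'(0) = 0, the left side becomes (s^2 + 3*s + 2)Y - (3*s + 9).
The right side is L{10} = 10/s.
So (s^2 + 3*s + 2)Y = 10/s + (3*s + 9).
Solve for Y(s) and write it as one ratio of polynomials.

Y(s) = (3*s^2 + 9*s + 10)/(s^3 + 3*s^2 + 2*s)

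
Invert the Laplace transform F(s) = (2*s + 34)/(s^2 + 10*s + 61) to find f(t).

Complete the square in the denominator: s^2 + 10*s + 61 = (s + 5)^2 + 6^2.
Split the numerator to match: 2*s + 34 = 2·(s + 5) + 4·6.
Invert each term: 2·(s + 5)/((s + 5)^2 + 36) ↔ 2e^(-5t)cos(6t); 4·6/((s + 5)^2 + 36) ↔ 4e^(-5t)sin(6t).

f(t) = 4*exp(-5*t)*sin(6*t) + 2*exp(-5*t)*cos(6*t)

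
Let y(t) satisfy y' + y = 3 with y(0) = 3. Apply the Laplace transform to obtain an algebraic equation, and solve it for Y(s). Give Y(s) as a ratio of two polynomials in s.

Y(s) = 3/s

Take the Laplace transform of both sides.
Using L{y'} = sY - y(0) = sY - 3, the left side becomes (s + 1)Y - (3).
The right side is L{3} = 3/s.
So (s + 1)Y = 3/s + (3).
Solve for Y(s) and write it as one ratio of polynomials.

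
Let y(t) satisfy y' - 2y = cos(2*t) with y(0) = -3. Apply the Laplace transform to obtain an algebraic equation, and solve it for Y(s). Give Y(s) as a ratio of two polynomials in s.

Y(s) = (-3*s^2 + s - 12)/(s^3 - 2*s^2 + 4*s - 8)

Laplace-transform each side.
The derivative rules (L{y'} = sY - y(0) = sY - (-3)) turn the left side into (s - 2)Y - (-3).
The right side is L{cos(2*t)} = s/(s^2 + 4).
So (s - 2)Y = s/(s^2 + 4) + (-3).
Solve for Y(s) and write it as one ratio of polynomials.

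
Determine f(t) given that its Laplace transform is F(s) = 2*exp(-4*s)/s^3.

f(t) = Heaviside(t - 4)*((t - 4)^2)

The factor e^(-4s) signals a time shift by c = 4 (second shifting theorem).
L{t^2} = 2!/s^3 = 2/s^3, so L^-1{2/s^3} = t^2.
Hence the inverse is u(t - 4) times that function evaluated at t - 4.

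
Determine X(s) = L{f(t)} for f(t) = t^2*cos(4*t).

X(s) = 2*s*(s^2 - 48)/(s^2 + 16)^3

L{cos(4t)} = s/(s^2 + 16).
Then apply L{t^2·g(t)} = (-1)^2 d^2/ds^2[G(s)] with G(s) = s/(s^2 + 16):
differentiating 2 times and applying the sign gives 2*s*(s^2 - 48)/(s^2 + 16)^3.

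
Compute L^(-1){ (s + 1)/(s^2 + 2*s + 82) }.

Rewrite the denominator: s^2 + 2*s + 82 = (s + 1)^2 + 81.
The form in (s + 1) signals a first-shifting-theorem factor e^(-t).
Since L{cos(9t)} = s/(s^2 + 81), the inverse is exp(-t)*cos(9*t).

exp(-t)*cos(9*t)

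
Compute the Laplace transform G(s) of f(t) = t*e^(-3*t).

G(s) = (s + 3)^(-2)

L{e^(-3t)} = 1/(s + 3).
Then apply L{t·g(t)} = -d/ds[H(s)] with H(s) = 1/(s + 3):
differentiating 1 time and applying the sign gives (s + 3)^(-2).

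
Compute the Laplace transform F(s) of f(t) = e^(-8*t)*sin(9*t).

F(s) = 9/((s + 8)^2 + 81)

L{sin(9t)} = 9/(s^2 + 81).
By the first shifting theorem, multiplying by e^(-8t) replaces s with s + 8.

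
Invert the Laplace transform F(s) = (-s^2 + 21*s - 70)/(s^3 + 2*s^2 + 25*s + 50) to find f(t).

f(t) = 3*sin(5*t) + 3*cos(5*t) - 4*exp(-2*t)

Factor the denominator: s^3 + 2*s^2 + 25*s + 50 = (s + 2)*(s^2 + 25).
Partial fraction decomposition gives [-4/(s + 2)] + [3*s/(s^2 + 25)] + [15/(s^2 + 25)].
Invert each term: -4/(s + 2) ↔ -4e^(-2t); 3·s/(s^2 + 25) ↔ 3cos(5t); 3·5/(s^2 + 25) ↔ 3sin(5t).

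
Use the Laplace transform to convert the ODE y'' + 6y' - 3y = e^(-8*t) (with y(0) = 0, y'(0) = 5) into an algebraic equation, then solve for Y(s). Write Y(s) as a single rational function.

Apply the Laplace transform to the equation.
With L{y''} = s^2 Y - s·y(0) - y'(0) and L{y'} = sY - y(0), with y(0) = 0, y'(0) = 5: the LHS transforms to (s^2 + 6*s - 3)Y - (5).
The right side is L{e^(-8*t)} = 1/(s + 8).
So (s^2 + 6*s - 3)Y = 1/(s + 8) + (5).
Solve for Y(s) and write it as one ratio of polynomials.

Y(s) = (5*s + 41)/(s^3 + 14*s^2 + 45*s - 24)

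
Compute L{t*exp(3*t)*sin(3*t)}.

L{sin(3t)} = 3/(s^2 + 9).
Multiplying by e^(3t) shifts s → s - 3, so L{exp(3*t)*sin(3*t)} = 3/((s - 3)^2 + 9).
Then apply L{t·g(t)} = -d/ds[G(s)] with G(s) = 3/((s - 3)^2 + 9):
differentiating 1 time and applying the sign gives 6*(s - 3)/(s^2 - 6*s + 18)^2.

6*(s - 3)/(s^2 - 6*s + 18)^2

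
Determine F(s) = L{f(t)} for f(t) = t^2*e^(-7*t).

F(s) = 2/(s + 7)^3

L{e^(-7t)} = 1/(s + 7).
Then apply L{t^2·g(t)} = (-1)^2 d^2/ds^2[G(s)] with G(s) = 1/(s + 7):
differentiating 2 times and applying the sign gives 2/(s + 7)^3.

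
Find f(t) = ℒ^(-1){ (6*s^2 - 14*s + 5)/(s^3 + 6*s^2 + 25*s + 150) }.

Factor the denominator: s^3 + 6*s^2 + 25*s + 150 = (s + 6)*(s^2 + 25).
Partial fraction decomposition gives [5/(s + 6)] + [s/(s^2 + 25)] + [-20/(s^2 + 25)].
Invert each term: 5/(s + 6) ↔ 5e^(-6t); 1·s/(s^2 + 25) ↔ cos(5t); -4·5/(s^2 + 25) ↔ -4sin(5t).

f(t) = -4*sin(5*t) + cos(5*t) + 5*exp(-6*t)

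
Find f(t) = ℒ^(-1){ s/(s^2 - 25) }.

f(t) = cosh(5*t)

Since L{cosh(5t)} = s/(s^2 - 25), the inverse is cosh(5*t).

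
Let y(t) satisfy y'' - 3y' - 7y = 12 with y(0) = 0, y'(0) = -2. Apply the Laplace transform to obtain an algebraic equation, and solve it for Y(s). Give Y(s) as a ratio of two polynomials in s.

Y(s) = (-2*s + 12)/(s^3 - 3*s^2 - 7*s)

Take the Laplace transform of both sides.
Using L{y''} = s^2 Y - s·y(0) - y'(0) and L{y'} = sY - y(0), with y(0) = 0, y'(0) = -2, the left side becomes (s^2 - 3*s - 7)Y - (-2).
The right side is L{12} = 12/s.
So (s^2 - 3*s - 7)Y = 12/s + (-2).
Isolate Y and clear denominators.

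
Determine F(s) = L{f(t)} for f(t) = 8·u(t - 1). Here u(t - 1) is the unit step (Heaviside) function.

F(s) = 8*exp(-s)/s

By the second shifting theorem, L{u(t - c)·g(t - c)} = e^(-cs)·G(s) with c = 1 and G(s) = L{g(t)}.
L{8} = 8/s.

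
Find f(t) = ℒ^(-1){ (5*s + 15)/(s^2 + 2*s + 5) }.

Complete the square in the denominator: s^2 + 2*s + 5 = (s + 1)^2 + 2^2.
Split the numerator to match: 5*s + 15 = 5·(s + 1) + 5·2.
Invert each term: 5·(s + 1)/((s + 1)^2 + 4) ↔ 5e^(-t)cos(2t); 5·2/((s + 1)^2 + 4) ↔ 5e^(-t)sin(2t).

f(t) = 5*exp(-t)*sin(2*t) + 5*exp(-t)*cos(2*t)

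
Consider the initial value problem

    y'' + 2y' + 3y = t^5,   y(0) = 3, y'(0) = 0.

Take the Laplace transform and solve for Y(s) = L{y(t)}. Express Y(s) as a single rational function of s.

Transform both sides with L{·}.
The derivative rules (L{y''} = s^2 Y - s·y(0) - y'(0) and L{y'} = sY - y(0), with y(0) = 3, y'(0) = 0) turn the left side into (s^2 + 2*s + 3)Y - (3*s + 6).
The right side is L{t^5} = 120/s^6.
So (s^2 + 2*s + 3)Y = 120/s^6 + (3*s + 6).
Isolate Y and clear denominators.

Y(s) = (3*s^7 + 6*s^6 + 120)/(s^8 + 2*s^7 + 3*s^6)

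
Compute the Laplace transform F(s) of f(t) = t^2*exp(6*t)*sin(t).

F(s) = 2*(3*s^2 - 36*s + 107)/(s^2 - 12*s + 37)^3

L{sin(t)} = 1/(s^2 + 1).
Multiplying by e^(6t) shifts s → s - 6, so L{exp(6*t)*sin(t)} = 1/((s - 6)^2 + 1).
Then apply L{t^2·g(t)} = (-1)^2 d^2/ds^2[G(s)] with G(s) = 1/((s - 6)^2 + 1):
differentiating 2 times and applying the sign gives 2*(3*s^2 - 36*s + 107)/(s^2 - 12*s + 37)^3.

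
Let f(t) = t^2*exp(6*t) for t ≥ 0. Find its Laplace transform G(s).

L{e^(6t)} = 1/(s - 6).
Then apply L{t^2·g(t)} = (-1)^2 d^2/ds^2[H(s)] with H(s) = 1/(s - 6):
differentiating 2 times and applying the sign gives 2/(s - 6)^3.

G(s) = 2/(s - 6)^3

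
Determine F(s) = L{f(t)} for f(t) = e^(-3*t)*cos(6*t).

F(s) = (s + 3)/((s + 3)^2 + 36)

L{cos(6t)} = s/(s^2 + 36).
By the first shifting theorem, multiplying by e^(-3t) replaces s with s + 3.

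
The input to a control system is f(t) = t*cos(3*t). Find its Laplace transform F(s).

F(s) = (s - 3)*(s + 3)/(s^2 + 9)^2

L{cos(3t)} = s/(s^2 + 9).
Then apply L{t·g(t)} = -d/ds[G(s)] with G(s) = s/(s^2 + 9):
differentiating 1 time and applying the sign gives (s - 3)*(s + 3)/(s^2 + 9)^2.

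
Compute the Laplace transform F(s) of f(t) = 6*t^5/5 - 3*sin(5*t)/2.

Apply the Laplace transform termwise.
(6/5)·[L{t^5} = 5!/s^6 = 120/s^6]; (-3/2)·[L{sin(5t)} = 5/(s^2 + 25)].

F(s) = -15/(2*(s^2 + 25)) + 144/s^6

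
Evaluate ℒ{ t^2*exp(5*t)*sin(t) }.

L{sin(t)} = 1/(s^2 + 1).
Multiplying by e^(5t) shifts s → s - 5, so L{exp(5*t)*sin(t)} = 1/((s - 5)^2 + 1).
Then apply L{t^2·g(t)} = (-1)^2 d^2/ds^2[G(s)] with G(s) = 1/((s - 5)^2 + 1):
differentiating 2 times and applying the sign gives 2*(3*s^2 - 30*s + 74)/(s^2 - 10*s + 26)^3.

2*(3*s^2 - 30*s + 74)/(s^2 - 10*s + 26)^3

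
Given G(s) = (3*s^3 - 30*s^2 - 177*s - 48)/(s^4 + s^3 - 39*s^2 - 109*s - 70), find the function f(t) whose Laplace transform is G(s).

Factor the denominator: s^4 + s^3 - 39*s^2 - 109*s - 70 = (s - 7)*(s + 1)*(s + 2)*(s + 5).
Partial fraction decomposition gives [6/(s + 2)] + [-3/(s + 1)] + [2/(s + 5)] + [-2/(s - 7)].
Invert each term: 6/(s + 2) ↔ 6e^(-2t); -3/(s + 1) ↔ -3e^(-t); 2/(s + 5) ↔ 2e^(-5t); -2/(s - 7) ↔ -2e^(7t).

f(t) = -2*exp(7*t) - 3*exp(-t) + 6*exp(-2*t) + 2*exp(-5*t)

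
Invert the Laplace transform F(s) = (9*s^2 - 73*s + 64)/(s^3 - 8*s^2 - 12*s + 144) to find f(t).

f(t) = -5*t*exp(6*t) + 4*exp(6*t) + 5*exp(-4*t)

Factor the denominator: s^3 - 8*s^2 - 12*s + 144 = (s - 6)^2*(s + 4).
Partial fraction decomposition gives [4/(s - 6)] + [-5/(s - 6)^2] + [5/(s + 4)].
Invert each term: 4/(s - 6) ↔ 4e^(6t); -5/(s - 6)^2 ↔ -5t·e^(6t); 5/(s + 4) ↔ 5e^(-4t).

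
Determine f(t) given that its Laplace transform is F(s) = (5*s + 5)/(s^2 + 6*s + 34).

f(t) = -2*exp(-3*t)*sin(5*t) + 5*exp(-3*t)*cos(5*t)

Complete the square in the denominator: s^2 + 6*s + 34 = (s + 3)^2 + 5^2.
Split the numerator to match: 5*s + 5 = 5·(s + 3) - 2·5.
Invert each term: 5·(s + 3)/((s + 3)^2 + 25) ↔ 5e^(-3t)cos(5t); -2·5/((s + 3)^2 + 25) ↔ -2e^(-3t)sin(5t).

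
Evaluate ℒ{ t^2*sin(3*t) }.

18*(s^2 - 3)/(s^2 + 9)^3

L{sin(3t)} = 3/(s^2 + 9).
Then apply L{t^2·g(t)} = (-1)^2 d^2/ds^2[G(s)] with G(s) = 3/(s^2 + 9):
differentiating 2 times and applying the sign gives 18*(s^2 - 3)/(s^2 + 9)^3.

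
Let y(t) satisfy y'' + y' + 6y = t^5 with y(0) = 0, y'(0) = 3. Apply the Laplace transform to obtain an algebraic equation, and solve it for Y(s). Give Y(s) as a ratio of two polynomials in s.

Y(s) = (3*s^6 + 120)/(s^8 + s^7 + 6*s^6)

Laplace-transform each side.
Using L{y''} = s^2 Y - s·y(0) - y'(0) and L{y'} = sY - y(0), with y(0) = 0, y'(0) = 3, the left side becomes (s^2 + s + 6)Y - (3).
The right side is L{t^5} = 120/s^6.
So (s^2 + s + 6)Y = 120/s^6 + (3).
Isolate Y and clear denominators.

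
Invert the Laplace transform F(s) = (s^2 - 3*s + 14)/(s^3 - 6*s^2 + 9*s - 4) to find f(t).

f(t) = -4*t*exp(t) + 2*exp(4*t) - exp(t)

Factor the denominator: s^3 - 6*s^2 + 9*s - 4 = (s - 4)*(s - 1)^2.
Partial fraction decomposition gives [-1/(s - 1)] + [-4/(s - 1)^2] + [2/(s - 4)].
Invert each term: -1/(s - 1) ↔ -e^(t); -4/(s - 1)^2 ↔ -4t·e^(t); 2/(s - 4) ↔ 2e^(4t).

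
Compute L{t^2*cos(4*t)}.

2*s*(s^2 - 48)/(s^2 + 16)^3

L{cos(4t)} = s/(s^2 + 16).
Then apply L{t^2·g(t)} = (-1)^2 d^2/ds^2[G(s)] with G(s) = s/(s^2 + 16):
differentiating 2 times and applying the sign gives 2*s*(s^2 - 48)/(s^2 + 16)^3.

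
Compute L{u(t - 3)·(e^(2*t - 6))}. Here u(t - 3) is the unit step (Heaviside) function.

exp(-3*s)/(s - 2)

By the second shifting theorem, L{u(t - c)·g(t - c)} = e^(-cs)·G(s) with c = 3 and G(s) = L{g(t)}.
L{e^(2t)} = 1/(s - 2).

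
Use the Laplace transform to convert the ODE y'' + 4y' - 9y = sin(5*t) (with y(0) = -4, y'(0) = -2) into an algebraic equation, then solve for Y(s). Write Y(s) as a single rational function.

Apply the Laplace transform to the equation.
With L{y''} = s^2 Y - s·y(0) - y'(0) and L{y'} = sY - y(0), with y(0) = -4, y'(0) = -2: the LHS transforms to (s^2 + 4*s - 9)Y - (-4*s - 18).
The right side is L{sin(5*t)} = 5/(s^2 + 25).
So (s^2 + 4*s - 9)Y = 5/(s^2 + 25) + (-4*s - 18).
Divide through and combine into a single rational function.

Y(s) = (-4*s^3 - 18*s^2 - 100*s - 445)/(s^4 + 4*s^3 + 16*s^2 + 100*s - 225)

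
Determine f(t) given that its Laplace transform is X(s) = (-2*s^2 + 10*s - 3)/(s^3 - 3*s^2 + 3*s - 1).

Factor the denominator: s^3 - 3*s^2 + 3*s - 1 = (s - 1)^3.
Partial fraction decomposition gives [-2/(s - 1)] + [6/(s - 1)^2] + [5/(s - 1)^3].
Invert each term: -2/(s - 1) ↔ -2e^(t); 6/(s - 1)^2 ↔ 6t·e^(t); 5/(s - 1)^3 ↔ (5/2)t^2·e^(t).

f(t) = 5*t^2*exp(t)/2 + 6*t*exp(t) - 2*exp(t)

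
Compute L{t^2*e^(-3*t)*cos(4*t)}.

2*(s + 3)*(s^2 + 6*s - 39)/(s^2 + 6*s + 25)^3

L{cos(4t)} = s/(s^2 + 16).
Multiplying by e^(-3t) shifts s → s + 3, so L{e^(-3*t)*cos(4*t)} = (s + 3)/((s + 3)^2 + 16).
Then apply L{t^2·g(t)} = (-1)^2 d^2/ds^2[G(s)] with G(s) = (s + 3)/((s + 3)^2 + 16):
differentiating 2 times and applying the sign gives 2*(s + 3)*(s^2 + 6*s - 39)/(s^2 + 6*s + 25)^3.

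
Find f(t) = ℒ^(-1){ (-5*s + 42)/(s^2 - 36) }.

f(t) = exp(6*t) - 6*exp(-6*t)

Factor the denominator: s^2 - 36 = (s - 6)*(s + 6).
Partial fraction decomposition gives [1/(s - 6)] + [-6/(s + 6)].
Invert each term: 1/(s - 6) ↔ e^(6t); -6/(s + 6) ↔ -6e^(-6t).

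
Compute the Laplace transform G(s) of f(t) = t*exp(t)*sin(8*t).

L{sin(8t)} = 8/(s^2 + 64).
Multiplying by e^(t) shifts s → s - 1, so L{exp(t)*sin(8*t)} = 8/((s - 1)^2 + 64).
Then apply L{t·g(t)} = -d/ds[H(s)] with H(s) = 8/((s - 1)^2 + 64):
differentiating 1 time and applying the sign gives 16*(s - 1)/(s^2 - 2*s + 65)^2.

G(s) = 16*(s - 1)/(s^2 - 2*s + 65)^2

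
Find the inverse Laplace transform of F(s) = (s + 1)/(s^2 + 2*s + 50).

exp(-t)*cos(7*t)

Rewrite the denominator: s^2 + 2*s + 50 = (s + 1)^2 + 49.
The form in (s + 1) signals a first-shifting-theorem factor e^(-t).
Since L{cos(7t)} = s/(s^2 + 49), the inverse is exp(-t)*cos(7*t).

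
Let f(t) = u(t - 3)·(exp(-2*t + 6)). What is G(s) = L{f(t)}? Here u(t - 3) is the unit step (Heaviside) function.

G(s) = exp(-3*s)/(s + 2)

By the second shifting theorem, L{u(t - c)·g(t - c)} = e^(-cs)·H(s) with c = 3 and H(s) = L{g(t)}.
L{e^(-2t)} = 1/(s + 2).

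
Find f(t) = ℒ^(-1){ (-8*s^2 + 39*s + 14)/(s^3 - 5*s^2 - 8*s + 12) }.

Factor the denominator: s^3 - 5*s^2 - 8*s + 12 = (s - 6)*(s - 1)*(s + 2).
Partial fraction decomposition gives [-1/(s - 6)] + [-4/(s + 2)] + [-3/(s - 1)].
Invert each term: -1/(s - 6) ↔ -e^(6t); -4/(s + 2) ↔ -4e^(-2t); -3/(s - 1) ↔ -3e^(t).

f(t) = -exp(6*t) - 3*exp(t) - 4*exp(-2*t)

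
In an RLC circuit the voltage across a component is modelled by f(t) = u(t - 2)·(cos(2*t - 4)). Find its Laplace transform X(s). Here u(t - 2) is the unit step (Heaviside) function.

X(s) = s*exp(-2*s)/(s^2 + 4)

By the second shifting theorem, L{u(t - c)·g(t - c)} = e^(-cs)·G(s) with c = 2 and G(s) = L{g(t)}.
L{cos(2t)} = s/(s^2 + 4).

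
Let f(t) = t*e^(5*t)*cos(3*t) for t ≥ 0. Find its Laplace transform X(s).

L{cos(3t)} = s/(s^2 + 9).
Multiplying by e^(5t) shifts s → s - 5, so L{e^(5*t)*cos(3*t)} = (s - 5)/((s - 5)^2 + 9).
Then apply L{t·g(t)} = -d/ds[G(s)] with G(s) = (s - 5)/((s - 5)^2 + 9):
differentiating 1 time and applying the sign gives (s - 8)*(s - 2)/(s^2 - 10*s + 34)^2.

X(s) = (s - 8)*(s - 2)/(s^2 - 10*s + 34)^2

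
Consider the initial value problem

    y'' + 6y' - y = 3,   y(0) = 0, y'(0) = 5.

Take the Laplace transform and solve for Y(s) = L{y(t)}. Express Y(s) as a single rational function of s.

Y(s) = (5*s + 3)/(s^3 + 6*s^2 - s)

Transform both sides with L{·}.
Using L{y''} = s^2 Y - s·y(0) - y'(0) and L{y'} = sY - y(0), with y(0) = 0, y'(0) = 5, the left side becomes (s^2 + 6*s - 1)Y - (5).
The right side is L{3} = 3/s.
So (s^2 + 6*s - 1)Y = 3/s + (5).
Divide through and combine into a single rational function.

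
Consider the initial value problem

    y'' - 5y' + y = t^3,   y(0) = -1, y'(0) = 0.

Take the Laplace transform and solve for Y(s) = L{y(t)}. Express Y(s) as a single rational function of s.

Y(s) = (-s^5 + 5*s^4 + 6)/(s^6 - 5*s^5 + s^4)

Take the Laplace transform of both sides.
With L{y''} = s^2 Y - s·y(0) - y'(0) and L{y'} = sY - y(0), with y(0) = -1, y'(0) = 0: the LHS transforms to (s^2 - 5*s + 1)Y - (-s + 5).
The right side is L{t^3} = 6/s^4.
So (s^2 - 5*s + 1)Y = 6/s^4 + (-s + 5).
Isolate Y and clear denominators.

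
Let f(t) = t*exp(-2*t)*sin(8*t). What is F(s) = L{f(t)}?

L{sin(8t)} = 8/(s^2 + 64).
Multiplying by e^(-2t) shifts s → s + 2, so L{exp(-2*t)*sin(8*t)} = 8/((s + 2)^2 + 64).
Then apply L{t·g(t)} = -d/ds[G(s)] with G(s) = 8/((s + 2)^2 + 64):
differentiating 1 time and applying the sign gives 16*(s + 2)/(s^2 + 4*s + 68)^2.

F(s) = 16*(s + 2)/(s^2 + 4*s + 68)^2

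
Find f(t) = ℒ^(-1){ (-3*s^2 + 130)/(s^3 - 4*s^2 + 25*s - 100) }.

Factor the denominator: s^3 - 4*s^2 + 25*s - 100 = (s - 4)*(s^2 + 25).
Partial fraction decomposition gives [2/(s - 4)] + [-5*s/(s^2 + 25)] + [-20/(s^2 + 25)].
Invert each term: 2/(s - 4) ↔ 2e^(4t); -5·s/(s^2 + 25) ↔ -5cos(5t); -4·5/(s^2 + 25) ↔ -4sin(5t).

f(t) = 2*exp(4*t) - 4*sin(5*t) - 5*cos(5*t)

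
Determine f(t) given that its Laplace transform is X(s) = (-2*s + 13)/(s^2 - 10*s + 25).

Factor the denominator: s^2 - 10*s + 25 = (s - 5)^2.
Partial fraction decomposition gives [-2/(s - 5)] + [3/(s - 5)^2].
Invert each term: -2/(s - 5) ↔ -2e^(5t); 3/(s - 5)^2 ↔ 3t·e^(5t).

f(t) = 3*t*exp(5*t) - 2*exp(5*t)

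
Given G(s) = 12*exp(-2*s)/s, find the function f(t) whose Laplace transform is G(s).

The factor e^(-2s) signals a time shift by c = 2 (second shifting theorem).
L{12} = 12/s, so L^-1{12/s} = 12.
Hence the inverse is u(t - 2) times that function evaluated at t - 2.

f(t) = Heaviside(t - 2)*(12)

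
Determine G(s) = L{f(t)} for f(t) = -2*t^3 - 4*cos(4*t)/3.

G(s) = -4*s/(3*(s^2 + 16)) - 12/s^4

The transform is linear, so treat each term independently.
(-4/3)·[L{cos(4t)} = s/(s^2 + 16)]; (-2)·[L{t^3} = 3!/s^4 = 6/s^4].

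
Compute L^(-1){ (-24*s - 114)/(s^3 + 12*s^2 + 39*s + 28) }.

Factor the denominator: s^3 + 12*s^2 + 39*s + 28 = (s + 1)*(s + 4)*(s + 7).
Partial fraction decomposition gives [-5/(s + 1)] + [2/(s + 4)] + [3/(s + 7)].
Invert each term: -5/(s + 1) ↔ -5e^(-t); 2/(s + 4) ↔ 2e^(-4t); 3/(s + 7) ↔ 3e^(-7t).

-5*exp(-t) + 2*exp(-4*t) + 3*exp(-7*t)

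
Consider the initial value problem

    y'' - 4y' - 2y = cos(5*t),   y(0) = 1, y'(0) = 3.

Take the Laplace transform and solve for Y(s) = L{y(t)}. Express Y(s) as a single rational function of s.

Apply the Laplace transform to the equation.
Using L{y''} = s^2 Y - s·y(0) - y'(0) and L{y'} = sY - y(0), with y(0) = 1, y'(0) = 3, the left side becomes (s^2 - 4*s - 2)Y - (s - 1).
The right side is L{cos(5*t)} = s/(s^2 + 25).
So (s^2 - 4*s - 2)Y = s/(s^2 + 25) + (s - 1).
Isolate Y and clear denominators.

Y(s) = (s^3 - s^2 + 26*s - 25)/(s^4 - 4*s^3 + 23*s^2 - 100*s - 50)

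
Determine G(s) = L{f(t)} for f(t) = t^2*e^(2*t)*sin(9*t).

G(s) = 54*(s^2 - 4*s - 23)/(s^2 - 4*s + 85)^3

L{sin(9t)} = 9/(s^2 + 81).
Multiplying by e^(2t) shifts s → s - 2, so L{e^(2*t)*sin(9*t)} = 9/((s - 2)^2 + 81).
Then apply L{t^2·g(t)} = (-1)^2 d^2/ds^2[H(s)] with H(s) = 9/((s - 2)^2 + 81):
differentiating 2 times and applying the sign gives 54*(s^2 - 4*s - 23)/(s^2 - 4*s + 85)^3.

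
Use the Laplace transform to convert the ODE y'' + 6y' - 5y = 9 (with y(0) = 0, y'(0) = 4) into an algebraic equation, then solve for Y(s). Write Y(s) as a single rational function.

Y(s) = (4*s + 9)/(s^3 + 6*s^2 - 5*s)

Transform both sides with L{·}.
With L{y''} = s^2 Y - s·y(0) - y'(0) and L{y'} = sY - y(0), with y(0) = 0, y'(0) = 4: the LHS transforms to (s^2 + 6*s - 5)Y - (4).
The right side is L{9} = 9/s.
So (s^2 + 6*s - 5)Y = 9/s + (4).
Isolate Y and clear denominators.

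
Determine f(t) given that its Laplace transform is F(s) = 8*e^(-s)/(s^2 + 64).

f(t) = Heaviside(t - 1)*(sin(8*t - 8))

The factor e^(-s) signals a time shift by c = 1 (second shifting theorem).
L{sin(8t)} = 8/(s^2 + 64), so L^-1{8/(s^2 + 64)} = sin(8*t).
Hence the inverse is u(t - 1) times that function evaluated at t - 1.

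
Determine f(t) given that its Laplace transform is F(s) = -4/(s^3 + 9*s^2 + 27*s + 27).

Rewrite the denominator: s^3 + 9*s^2 + 27*s + 27 = (s + 3)^3.
The form in (s + 3) signals a first-shifting-theorem factor e^(-3t).
Since L{t^2} = 2!/s^3 = 2/s^3, the inverse is t^2*e^(-3*t), scaled by -2.

f(t) = -2*t^2*exp(-3*t)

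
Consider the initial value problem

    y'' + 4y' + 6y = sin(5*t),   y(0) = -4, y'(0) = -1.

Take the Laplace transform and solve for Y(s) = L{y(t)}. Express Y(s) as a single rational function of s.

Laplace-transform each side.
The derivative rules (L{y''} = s^2 Y - s·y(0) - y'(0) and L{y'} = sY - y(0), with y(0) = -4, y'(0) = -1) turn the left side into (s^2 + 4*s + 6)Y - (-4*s - 17).
The right side is L{sin(5*t)} = 5/(s^2 + 25).
So (s^2 + 4*s + 6)Y = 5/(s^2 + 25) + (-4*s - 17).
Isolate Y and clear denominators.

Y(s) = (-4*s^3 - 17*s^2 - 100*s - 420)/(s^4 + 4*s^3 + 31*s^2 + 100*s + 150)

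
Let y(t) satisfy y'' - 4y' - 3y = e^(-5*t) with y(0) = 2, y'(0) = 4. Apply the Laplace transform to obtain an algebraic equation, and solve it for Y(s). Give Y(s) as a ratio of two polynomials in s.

Y(s) = (2*s^2 + 6*s - 19)/(s^3 + s^2 - 23*s - 15)

Apply the Laplace transform to the equation.
Using L{y''} = s^2 Y - s·y(0) - y'(0) and L{y'} = sY - y(0), with y(0) = 2, y'(0) = 4, the left side becomes (s^2 - 4*s - 3)Y - (2*s - 4).
The right side is L{e^(-5*t)} = 1/(s + 5).
So (s^2 - 4*s - 3)Y = 1/(s + 5) + (2*s - 4).
Isolate Y and clear denominators.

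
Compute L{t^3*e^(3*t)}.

L{t^3} = 3!/s^4 = 6/s^4.
By the first shifting theorem, multiplying by e^(3t) replaces s with s - 3.

6/(s - 3)^4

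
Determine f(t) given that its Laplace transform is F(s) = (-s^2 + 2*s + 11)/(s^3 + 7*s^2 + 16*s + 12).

f(t) = 3*t*exp(-2*t) + 3*exp(-2*t) - 4*exp(-3*t)

Factor the denominator: s^3 + 7*s^2 + 16*s + 12 = (s + 2)^2*(s + 3).
Partial fraction decomposition gives [3/(s + 2)] + [3/(s + 2)^2] + [-4/(s + 3)].
Invert each term: 3/(s + 2) ↔ 3e^(-2t); 3/(s + 2)^2 ↔ 3t·e^(-2t); -4/(s + 3) ↔ -4e^(-3t).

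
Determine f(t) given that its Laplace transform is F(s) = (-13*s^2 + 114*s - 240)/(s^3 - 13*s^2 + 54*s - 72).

f(t) = -4*exp(6*t) - 4*exp(4*t) - 5*exp(3*t)

Factor the denominator: s^3 - 13*s^2 + 54*s - 72 = (s - 6)*(s - 4)*(s - 3).
Partial fraction decomposition gives [-5/(s - 3)] + [-4/(s - 4)] + [-4/(s - 6)].
Invert each term: -5/(s - 3) ↔ -5e^(3t); -4/(s - 4) ↔ -4e^(4t); -4/(s - 6) ↔ -4e^(6t).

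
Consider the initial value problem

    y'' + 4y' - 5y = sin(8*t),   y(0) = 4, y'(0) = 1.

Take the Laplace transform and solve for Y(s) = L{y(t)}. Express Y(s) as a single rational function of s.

Laplace-transform each side.
The derivative rules (L{y''} = s^2 Y - s·y(0) - y'(0) and L{y'} = sY - y(0), with y(0) = 4, y'(0) = 1) turn the left side into (s^2 + 4*s - 5)Y - (4*s + 17).
The right side is L{sin(8*t)} = 8/(s^2 + 64).
So (s^2 + 4*s - 5)Y = 8/(s^2 + 64) + (4*s + 17).
Solve for Y(s) and write it as one ratio of polynomials.

Y(s) = (4*s^3 + 17*s^2 + 256*s + 1096)/(s^4 + 4*s^3 + 59*s^2 + 256*s - 320)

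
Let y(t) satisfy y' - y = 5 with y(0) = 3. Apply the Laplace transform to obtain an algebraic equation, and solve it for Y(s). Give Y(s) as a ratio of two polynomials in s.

Transform both sides with L{·}.
With L{y'} = sY - y(0) = sY - 3: the LHS transforms to (s - 1)Y - (3).
The right side is L{5} = 5/s.
So (s - 1)Y = 5/s + (3).
Solve for Y(s) and write it as one ratio of polynomials.

Y(s) = (3*s + 5)/(s^2 - s)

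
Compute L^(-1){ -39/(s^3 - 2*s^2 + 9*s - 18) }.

Factor the denominator: s^3 - 2*s^2 + 9*s - 18 = (s - 2)*(s^2 + 9).
Partial fraction decomposition gives [-3/(s - 2)] + [3*s/(s^2 + 9)] + [6/(s^2 + 9)].
Invert each term: -3/(s - 2) ↔ -3e^(2t); 3·s/(s^2 + 9) ↔ 3cos(3t); 2·3/(s^2 + 9) ↔ 2sin(3t).

-3*exp(2*t) + 2*sin(3*t) + 3*cos(3*t)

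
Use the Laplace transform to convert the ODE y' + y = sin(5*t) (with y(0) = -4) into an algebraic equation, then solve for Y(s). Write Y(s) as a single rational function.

Y(s) = (-4*s^2 - 95)/(s^3 + s^2 + 25*s + 25)

Transform both sides with L{·}.
The derivative rules (L{y'} = sY - y(0) = sY - (-4)) turn the left side into (s + 1)Y - (-4).
The right side is L{sin(5*t)} = 5/(s^2 + 25).
So (s + 1)Y = 5/(s^2 + 25) + (-4).
Solve for Y(s) and write it as one ratio of polynomials.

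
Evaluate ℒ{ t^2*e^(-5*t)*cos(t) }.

L{cos(t)} = s/(s^2 + 1).
Multiplying by e^(-5t) shifts s → s + 5, so L{e^(-5*t)*cos(t)} = (s + 5)/((s + 5)^2 + 1).
Then apply L{t^2·g(t)} = (-1)^2 d^2/ds^2[H(s)] with H(s) = (s + 5)/((s + 5)^2 + 1):
differentiating 2 times and applying the sign gives 2*(s + 5)*(s^2 + 10*s + 22)/(s^2 + 10*s + 26)^3.

2*(s + 5)*(s^2 + 10*s + 22)/(s^2 + 10*s + 26)^3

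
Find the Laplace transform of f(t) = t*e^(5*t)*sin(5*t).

L{sin(5t)} = 5/(s^2 + 25).
Multiplying by e^(5t) shifts s → s - 5, so L{e^(5*t)*sin(5*t)} = 5/((s - 5)^2 + 25).
Then apply L{t·g(t)} = -d/ds[G(s)] with G(s) = 5/((s - 5)^2 + 25):
differentiating 1 time and applying the sign gives 10*(s - 5)/(s^2 - 10*s + 50)^2.

10*(s - 5)/(s^2 - 10*s + 50)^2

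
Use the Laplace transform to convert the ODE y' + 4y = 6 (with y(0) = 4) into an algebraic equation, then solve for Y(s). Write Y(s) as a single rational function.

Y(s) = (4*s + 6)/(s^2 + 4*s)

Take the Laplace transform of both sides.
The derivative rules (L{y'} = sY - y(0) = sY - 4) turn the left side into (s + 4)Y - (4).
The right side is L{6} = 6/s.
So (s + 4)Y = 6/s + (4).
Divide through and combine into a single rational function.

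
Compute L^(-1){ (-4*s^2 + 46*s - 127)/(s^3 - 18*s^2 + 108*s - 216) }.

5*t^2*exp(6*t)/2 - 2*t*exp(6*t) - 4*exp(6*t)

Factor the denominator: s^3 - 18*s^2 + 108*s - 216 = (s - 6)^3.
Partial fraction decomposition gives [-4/(s - 6)] + [-2/(s - 6)^2] + [5/(s - 6)^3].
Invert each term: -4/(s - 6) ↔ -4e^(6t); -2/(s - 6)^2 ↔ -2t·e^(6t); 5/(s - 6)^3 ↔ (5/2)t^2·e^(6t).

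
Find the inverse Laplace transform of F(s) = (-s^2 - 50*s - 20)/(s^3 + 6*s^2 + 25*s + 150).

Factor the denominator: s^3 + 6*s^2 + 25*s + 150 = (s + 6)*(s^2 + 25).
Partial fraction decomposition gives [4/(s + 6)] + [-5*s/(s^2 + 25)] + [-20/(s^2 + 25)].
Invert each term: 4/(s + 6) ↔ 4e^(-6t); -5·s/(s^2 + 25) ↔ -5cos(5t); -4·5/(s^2 + 25) ↔ -4sin(5t).

-4*sin(5*t) - 5*cos(5*t) + 4*exp(-6*t)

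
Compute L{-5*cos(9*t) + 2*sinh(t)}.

By linearity of the Laplace transform, transform each term separately.
(-5)·[L{cos(9t)} = s/(s^2 + 81)]; (2)·[L{sinh(t)} = 1/(s^2 - 1)].

-5*s/(s^2 + 81) + 2/(s^2 - 1)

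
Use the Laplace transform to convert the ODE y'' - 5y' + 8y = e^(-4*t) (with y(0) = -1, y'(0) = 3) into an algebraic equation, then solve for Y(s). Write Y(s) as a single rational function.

Y(s) = (-s^2 + 4*s + 33)/(s^3 - s^2 - 12*s + 32)

Apply the Laplace transform to the equation.
With L{y''} = s^2 Y - s·y(0) - y'(0) and L{y'} = sY - y(0), with y(0) = -1, y'(0) = 3: the LHS transforms to (s^2 - 5*s + 8)Y - (-s + 8).
The right side is L{e^(-4*t)} = 1/(s + 4).
So (s^2 - 5*s + 8)Y = 1/(s + 4) + (-s + 8).
Solve for Y(s) and write it as one ratio of polynomials.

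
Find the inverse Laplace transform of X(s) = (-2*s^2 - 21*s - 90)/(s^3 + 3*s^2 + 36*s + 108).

Factor the denominator: s^3 + 3*s^2 + 36*s + 108 = (s + 3)*(s^2 + 36).
Partial fraction decomposition gives [-1/(s + 3)] + [-s/(s^2 + 36)] + [-18/(s^2 + 36)].
Invert each term: -1/(s + 3) ↔ -e^(-3t); -1·s/(s^2 + 36) ↔ -cos(6t); -3·6/(s^2 + 36) ↔ -3sin(6t).

-3*sin(6*t) - cos(6*t) - exp(-3*t)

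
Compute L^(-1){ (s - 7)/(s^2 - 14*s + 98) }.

Rewrite the denominator: s^2 - 14*s + 98 = (s - 7)^2 + 49.
The form in (s - 7) signals a first-shifting-theorem factor e^(7t).
Since L{cos(7t)} = s/(s^2 + 49), the inverse is exp(7*t)*cos(7*t).

exp(7*t)*cos(7*t)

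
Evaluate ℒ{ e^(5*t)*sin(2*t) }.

2/((s - 5)^2 + 4)

L{sin(2t)} = 2/(s^2 + 4).
By the first shifting theorem, multiplying by e^(5t) replaces s with s - 5.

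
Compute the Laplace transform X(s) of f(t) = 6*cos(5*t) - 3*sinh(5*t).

The transform is linear, so treat each term independently.
(6)·[L{cos(5t)} = s/(s^2 + 25)]; (-3)·[L{sinh(5t)} = 5/(s^2 - 25)].

X(s) = 6*s/(s^2 + 25) - 15/(s^2 - 25)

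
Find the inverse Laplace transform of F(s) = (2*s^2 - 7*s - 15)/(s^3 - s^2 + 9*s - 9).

-2*exp(t) - sin(3*t) + 4*cos(3*t)

Factor the denominator: s^3 - s^2 + 9*s - 9 = (s - 1)*(s^2 + 9).
Partial fraction decomposition gives [-2/(s - 1)] + [4*s/(s^2 + 9)] + [-3/(s^2 + 9)].
Invert each term: -2/(s - 1) ↔ -2e^(t); 4·s/(s^2 + 9) ↔ 4cos(3t); -1·3/(s^2 + 9) ↔ -sin(3t).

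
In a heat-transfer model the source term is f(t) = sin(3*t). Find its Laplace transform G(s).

L{sin(3t)} = 3/(s^2 + 9).

G(s) = 3/(s^2 + 9)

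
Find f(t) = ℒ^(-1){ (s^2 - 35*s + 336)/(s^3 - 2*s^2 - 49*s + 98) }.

f(t) = 2*exp(7*t) - 6*exp(2*t) + 5*exp(-7*t)

Factor the denominator: s^3 - 2*s^2 - 49*s + 98 = (s - 7)*(s - 2)*(s + 7).
Partial fraction decomposition gives [5/(s + 7)] + [-6/(s - 2)] + [2/(s - 7)].
Invert each term: 5/(s + 7) ↔ 5e^(-7t); -6/(s - 2) ↔ -6e^(2t); 2/(s - 7) ↔ 2e^(7t).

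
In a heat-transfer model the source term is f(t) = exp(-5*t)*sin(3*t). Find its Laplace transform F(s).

F(s) = 3/((s + 5)^2 + 9)

L{sin(3t)} = 3/(s^2 + 9).
By the first shifting theorem, multiplying by e^(-5t) replaces s with s + 5.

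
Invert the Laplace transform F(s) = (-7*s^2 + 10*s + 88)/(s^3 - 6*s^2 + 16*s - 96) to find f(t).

Factor the denominator: s^3 - 6*s^2 + 16*s - 96 = (s - 6)*(s^2 + 16).
Partial fraction decomposition gives [-2/(s - 6)] + [-5*s/(s^2 + 16)] + [-20/(s^2 + 16)].
Invert each term: -2/(s - 6) ↔ -2e^(6t); -5·s/(s^2 + 16) ↔ -5cos(4t); -5·4/(s^2 + 16) ↔ -5sin(4t).

f(t) = -2*exp(6*t) - 5*sin(4*t) - 5*cos(4*t)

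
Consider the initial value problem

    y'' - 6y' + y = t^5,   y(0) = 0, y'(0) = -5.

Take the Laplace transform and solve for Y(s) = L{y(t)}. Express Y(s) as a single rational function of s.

Transform both sides with L{·}.
Using L{y''} = s^2 Y - s·y(0) - y'(0) and L{y'} = sY - y(0), with y(0) = 0, y'(0) = -5, the left side becomes (s^2 - 6*s + 1)Y - (-5).
The right side is L{t^5} = 120/s^6.
So (s^2 - 6*s + 1)Y = 120/s^6 + (-5).
Solve for Y(s) and write it as one ratio of polynomials.

Y(s) = (-5*s^6 + 120)/(s^8 - 6*s^7 + s^6)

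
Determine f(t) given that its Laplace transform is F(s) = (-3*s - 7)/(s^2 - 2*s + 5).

Complete the square in the denominator: s^2 - 2*s + 5 = (s - 1)^2 + 2^2.
Split the numerator to match: -3*s - 7 = -3·(s - 1) - 5·2.
Invert each term: -3·(s - 1)/((s - 1)^2 + 4) ↔ -3e^(t)cos(2t); -5·2/((s - 1)^2 + 4) ↔ -5e^(t)sin(2t).

f(t) = -5*exp(t)*sin(2*t) - 3*exp(t)*cos(2*t)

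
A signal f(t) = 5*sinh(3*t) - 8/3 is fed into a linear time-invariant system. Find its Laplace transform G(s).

The transform is linear, so treat each term independently.
(5)·[L{sinh(3t)} = 3/(s^2 - 9)]; L{-8/3} = (-8/3)/s.

G(s) = 15/(s^2 - 9) - 8/(3*s)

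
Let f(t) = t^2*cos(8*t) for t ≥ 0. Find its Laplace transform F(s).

F(s) = 2*s*(s^2 - 192)/(s^2 + 64)^3

L{cos(8t)} = s/(s^2 + 64).
Then apply L{t^2·g(t)} = (-1)^2 d^2/ds^2[G(s)] with G(s) = s/(s^2 + 64):
differentiating 2 times and applying the sign gives 2*s*(s^2 - 192)/(s^2 + 64)^3.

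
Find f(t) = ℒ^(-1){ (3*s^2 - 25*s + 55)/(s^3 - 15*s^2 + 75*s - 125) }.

f(t) = 5*t^2*exp(5*t)/2 + 5*t*exp(5*t) + 3*exp(5*t)

Factor the denominator: s^3 - 15*s^2 + 75*s - 125 = (s - 5)^3.
Partial fraction decomposition gives [3/(s - 5)] + [5/(s - 5)^2] + [5/(s - 5)^3].
Invert each term: 3/(s - 5) ↔ 3e^(5t); 5/(s - 5)^2 ↔ 5t·e^(5t); 5/(s - 5)^3 ↔ (5/2)t^2·e^(5t).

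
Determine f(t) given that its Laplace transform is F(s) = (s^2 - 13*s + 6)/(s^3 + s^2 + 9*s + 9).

f(t) = -4*sin(3*t) - cos(3*t) + 2*exp(-t)

Factor the denominator: s^3 + s^2 + 9*s + 9 = (s + 1)*(s^2 + 9).
Partial fraction decomposition gives [2/(s + 1)] + [-s/(s^2 + 9)] + [-12/(s^2 + 9)].
Invert each term: 2/(s + 1) ↔ 2e^(-t); -1·s/(s^2 + 9) ↔ -cos(3t); -4·3/(s^2 + 9) ↔ -4sin(3t).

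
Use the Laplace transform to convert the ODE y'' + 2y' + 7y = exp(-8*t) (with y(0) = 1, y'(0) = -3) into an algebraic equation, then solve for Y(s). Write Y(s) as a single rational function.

Transform both sides with L{·}.
The derivative rules (L{y''} = s^2 Y - s·y(0) - y'(0) and L{y'} = sY - y(0), with y(0) = 1, y'(0) = -3) turn the left side into (s^2 + 2*s + 7)Y - (s - 1).
The right side is L{exp(-8*t)} = 1/(s + 8).
So (s^2 + 2*s + 7)Y = 1/(s + 8) + (s - 1).
Solve for Y(s) and write it as one ratio of polynomials.

Y(s) = (s^2 + 7*s - 7)/(s^3 + 10*s^2 + 23*s + 56)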